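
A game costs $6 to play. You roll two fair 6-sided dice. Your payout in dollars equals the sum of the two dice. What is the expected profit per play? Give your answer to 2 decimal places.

$1.00

Distribution of the sum of the two dice: 2 w.p. 1/36, 3 w.p. 1/18, 4 w.p. 1/12, 5 w.p. 1/9, 6 w.p. 5/36, 7 w.p. 1/6, …
E[payout] = (1/36)·2 + (1/18)·3 + (1/12)·4 + (1/9)·5 + (5/36)·6 + (1/6)·7 + (5/36)·8 + (1/9)·9 + (1/12)·10 + (1/18)·11 + (1/36)·12 = 7
Expected profit = 7 − 6 = 1 ≈ $1.00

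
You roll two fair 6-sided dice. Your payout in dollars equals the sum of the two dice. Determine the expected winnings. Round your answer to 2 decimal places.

$7.00

Distribution of the sum of the two dice: 2 w.p. 1/36, 3 w.p. 1/18, 4 w.p. 1/12, 5 w.p. 1/9, 6 w.p. 5/36, 7 w.p. 1/6, …
E[payout] = (1/36)·2 + (1/18)·3 + (1/12)·4 + (1/9)·5 + (5/36)·6 + (1/6)·7 + (5/36)·8 + (1/9)·9 + (1/12)·10 + (1/18)·11 + (1/36)·12 = 7
≈ $7.00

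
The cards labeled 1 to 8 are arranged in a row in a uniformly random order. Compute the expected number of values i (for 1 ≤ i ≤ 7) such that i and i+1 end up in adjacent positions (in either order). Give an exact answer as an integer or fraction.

7/4

For each i ∈ {1,…,7}, let Xᵢ = 1 if i and i+1 are adjacent. P(Xᵢ=1) = 2·(8−1)!/8! = 2/8.
By linearity, E[ΣXᵢ] = (7)·(2/8) = 7/4.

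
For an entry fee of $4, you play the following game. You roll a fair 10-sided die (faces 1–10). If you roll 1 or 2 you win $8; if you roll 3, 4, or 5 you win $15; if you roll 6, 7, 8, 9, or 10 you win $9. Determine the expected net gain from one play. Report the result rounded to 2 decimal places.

$6.60

E[payout] = (1/5)·8 + (1/2)·9 + (3/10)·15 = 53/5
Expected profit = 53/5 − 4 = 33/5 ≈ $6.60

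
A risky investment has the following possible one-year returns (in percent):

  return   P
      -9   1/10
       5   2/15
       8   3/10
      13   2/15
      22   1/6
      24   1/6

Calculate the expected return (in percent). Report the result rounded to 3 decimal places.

E[X] = (1/10)·(-9) + (2/15)·5 + (3/10)·8 + (2/15)·13 + (1/6)·22 + (1/6)·24
     = 347/30 ≈ 11.567

11.567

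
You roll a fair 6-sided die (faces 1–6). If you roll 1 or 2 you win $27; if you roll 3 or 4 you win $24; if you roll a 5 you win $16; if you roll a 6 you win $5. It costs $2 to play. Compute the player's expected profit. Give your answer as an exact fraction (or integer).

E[payout] = (1/6)·5 + (1/6)·16 + (1/3)·24 + (1/3)·27 = 41/2
Expected profit = 41/2 − 2 = 37/2

37/2 dollars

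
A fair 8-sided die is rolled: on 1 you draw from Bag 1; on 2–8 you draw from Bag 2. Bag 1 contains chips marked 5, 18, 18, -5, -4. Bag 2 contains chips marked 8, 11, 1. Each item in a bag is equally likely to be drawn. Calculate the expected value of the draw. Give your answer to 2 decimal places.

6.63

E[X | Bag 1] = (5 + 18 + 18 − 5 − 4)/5 = 32/5
E[X | Bag 2] = (8 + 11 + 1)/3 = 20/3
E[X] = (1/8)·32/5 + (7/8)·20/3 = 199/30 ≈ 6.63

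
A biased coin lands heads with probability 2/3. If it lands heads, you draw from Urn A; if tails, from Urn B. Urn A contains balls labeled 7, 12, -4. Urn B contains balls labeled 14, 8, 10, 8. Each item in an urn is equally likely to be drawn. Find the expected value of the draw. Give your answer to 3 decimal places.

6.667

E[X | Urn A] = (7 + 12 − 4)/3 = 5
E[X | Urn B] = (14 + 8 + 10 + 8)/4 = 10
E[X] = (2/3)·5 + (1/3)·10 = 20/3 ≈ 6.667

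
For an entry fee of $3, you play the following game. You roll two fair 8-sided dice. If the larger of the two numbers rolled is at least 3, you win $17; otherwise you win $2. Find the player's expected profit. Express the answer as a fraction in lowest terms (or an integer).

E[payout] = (1/16)·2 + (15/16)·17 = 257/16
Expected profit = 257/16 − 3 = 209/16

209/16 dollars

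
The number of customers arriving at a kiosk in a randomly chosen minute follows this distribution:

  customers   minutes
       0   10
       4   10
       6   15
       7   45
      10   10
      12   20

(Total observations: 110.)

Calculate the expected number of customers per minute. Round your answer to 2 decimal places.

Total = 110, so P(customers=0) = 10/110, etc.
E[X] = (1/11)·0 + (1/11)·4 + (3/22)·6 + (9/22)·7 + (1/11)·10 + (2/11)·12
     = 157/22 ≈ 7.14

7.14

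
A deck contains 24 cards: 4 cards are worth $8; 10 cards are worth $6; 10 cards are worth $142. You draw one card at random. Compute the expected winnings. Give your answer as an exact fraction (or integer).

E[payout] = (4/24)·8 + (10/24)·6 + (10/24)·142 = 63

$63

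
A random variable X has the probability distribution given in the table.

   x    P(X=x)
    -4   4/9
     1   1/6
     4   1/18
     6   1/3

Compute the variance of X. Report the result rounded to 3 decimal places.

19.793

E[X] = (4/9)·(-4) + (1/6)·1 + (1/18)·4 + (1/3)·6 = 11/18
E[X²] = (4/9)·16 + (1/6)·1 + (1/18)·16 + (1/3)·36 = 121/6
Var(X) = 121/6 − (11/18)² = 6413/324 ≈ 19.793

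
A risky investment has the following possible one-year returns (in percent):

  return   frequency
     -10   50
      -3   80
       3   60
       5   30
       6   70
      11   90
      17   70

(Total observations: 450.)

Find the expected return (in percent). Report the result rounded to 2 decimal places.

4.87

Total = 450, so P(return=-10) = 50/450, etc.
E[X] = (1/9)·(-10) + (8/45)·(-3) + (2/15)·3 + (1/15)·5 + (7/45)·6 + (1/5)·11 + (7/45)·17
     = 73/15 ≈ 4.87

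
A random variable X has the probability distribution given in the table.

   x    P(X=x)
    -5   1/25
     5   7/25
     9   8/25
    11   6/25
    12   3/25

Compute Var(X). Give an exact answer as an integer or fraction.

E[X] = (1/25)·(-5) + (7/25)·5 + (8/25)·9 + (6/25)·11 + (3/25)·12 = 204/25
E[X²] = (1/25)·25 + (7/25)·25 + (8/25)·81 + (6/25)·121 + (3/25)·144 = 2006/25
Var(X) = 2006/25 − (204/25)² = 8534/625

8534/625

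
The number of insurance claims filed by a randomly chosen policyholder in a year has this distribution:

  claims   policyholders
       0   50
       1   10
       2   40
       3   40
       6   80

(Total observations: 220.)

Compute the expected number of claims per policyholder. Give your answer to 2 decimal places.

3.14

Total = 220, so P(claims=0) = 50/220, etc.
E[X] = (5/22)·0 + (1/22)·1 + (2/11)·2 + (2/11)·3 + (4/11)·6
     = 69/22 ≈ 3.14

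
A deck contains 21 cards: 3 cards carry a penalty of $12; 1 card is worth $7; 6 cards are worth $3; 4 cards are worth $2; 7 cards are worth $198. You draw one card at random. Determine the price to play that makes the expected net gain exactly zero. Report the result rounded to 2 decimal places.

E[payout] = (3/21)·(-12) + (1/21)·7 + (6/21)·3 + (4/21)·2 + (7/21)·198 = 461/7
Fair fee = E[payout] = 461/7 ≈ $65.86

$65.86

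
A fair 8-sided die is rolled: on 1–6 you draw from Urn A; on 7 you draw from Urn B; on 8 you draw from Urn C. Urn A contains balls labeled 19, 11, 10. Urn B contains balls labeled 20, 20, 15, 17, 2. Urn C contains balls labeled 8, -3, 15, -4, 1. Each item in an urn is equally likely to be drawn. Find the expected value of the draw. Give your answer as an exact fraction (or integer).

491/40

E[X | Urn A] = (19 + 11 + 10)/3 = 40/3
E[X | Urn B] = (20 + 20 + 15 + 17 + 2)/5 = 74/5
E[X | Urn C] = (8 − 3 + 15 − 4 + 1)/5 = 17/5
E[X] = (3/4)·40/3 + (1/8)·74/5 + (1/8)·17/5 = 491/40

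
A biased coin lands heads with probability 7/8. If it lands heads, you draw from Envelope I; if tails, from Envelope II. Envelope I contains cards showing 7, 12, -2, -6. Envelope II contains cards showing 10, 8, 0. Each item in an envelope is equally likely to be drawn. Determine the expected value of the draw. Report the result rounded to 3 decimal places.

3.156

E[X | Envelope I] = (7 + 12 − 2 − 6)/4 = 11/4
E[X | Envelope II] = (10 + 8 + 0)/3 = 6
E[X] = (7/8)·11/4 + (1/8)·6 = 101/32 ≈ 3.156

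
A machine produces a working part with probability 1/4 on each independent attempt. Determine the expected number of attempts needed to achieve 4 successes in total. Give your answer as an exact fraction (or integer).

16

By linearity (sum of 4 independent geometric waits), E[trials] = 4/p = 4/(1/4) = 16.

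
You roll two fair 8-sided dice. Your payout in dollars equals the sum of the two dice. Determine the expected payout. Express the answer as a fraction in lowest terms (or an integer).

Distribution of the sum of the two dice: 2 w.p. 1/64, 3 w.p. 1/32, 4 w.p. 3/64, 5 w.p. 1/16, 6 w.p. 5/64, 7 w.p. 3/32, …
E[payout] = (1/64)·2 + (1/32)·3 + (3/64)·4 + (1/16)·5 + (5/64)·6 + (3/32)·7 + (7/64)·8 + (1/8)·9 + (7/64)·10 + (3/32)·11 + (5/64)·12 + (1/16)·13 + (3/64)·14 + (1/32)·15 + (1/64)·16 = 9

$9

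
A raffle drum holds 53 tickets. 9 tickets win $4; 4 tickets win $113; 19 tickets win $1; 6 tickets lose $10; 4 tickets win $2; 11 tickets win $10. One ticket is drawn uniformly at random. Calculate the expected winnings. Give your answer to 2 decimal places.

$10.66

E[payout] = (9/53)·4 + (4/53)·113 + (19/53)·1 + (6/53)·(-10) + (4/53)·2 + (11/53)·10 = 565/53
≈ $10.66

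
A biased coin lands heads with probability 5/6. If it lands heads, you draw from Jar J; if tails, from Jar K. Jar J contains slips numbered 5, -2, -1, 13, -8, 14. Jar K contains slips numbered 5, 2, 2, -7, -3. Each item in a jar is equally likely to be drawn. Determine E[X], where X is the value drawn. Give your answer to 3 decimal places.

2.883

E[X | Jar J] = (5 − 2 − 1 + 13 − 8 + 14)/6 = 7/2
E[X | Jar K] = (5 + 2 + 2 − 7 − 3)/5 = -1/5
E[X] = (5/6)·7/2 + (1/6)·(-1/5) = 173/60 ≈ 2.883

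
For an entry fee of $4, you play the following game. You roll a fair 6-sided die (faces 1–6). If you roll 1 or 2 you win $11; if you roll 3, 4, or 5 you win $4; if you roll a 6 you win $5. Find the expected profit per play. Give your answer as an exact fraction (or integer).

5/2 dollars

E[payout] = (1/2)·4 + (1/6)·5 + (1/3)·11 = 13/2
Expected profit = 13/2 − 4 = 5/2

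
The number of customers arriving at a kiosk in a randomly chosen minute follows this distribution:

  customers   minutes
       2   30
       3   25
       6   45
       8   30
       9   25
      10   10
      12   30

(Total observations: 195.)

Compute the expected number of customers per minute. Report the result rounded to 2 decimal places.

Total = 195, so P(customers=2) = 30/195, etc.
E[X] = (2/13)·2 + (5/39)·3 + (3/13)·6 + (2/13)·8 + (5/39)·9 + (2/39)·10 + (2/13)·12
     = 266/39 ≈ 6.82

6.82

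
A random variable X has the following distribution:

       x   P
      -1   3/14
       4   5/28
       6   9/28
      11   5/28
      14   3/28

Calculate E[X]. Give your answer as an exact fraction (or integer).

E[X] = (3/14)·(-1) + (5/28)·4 + (9/28)·6 + (5/28)·11 + (3/28)·14
     = 165/28

165/28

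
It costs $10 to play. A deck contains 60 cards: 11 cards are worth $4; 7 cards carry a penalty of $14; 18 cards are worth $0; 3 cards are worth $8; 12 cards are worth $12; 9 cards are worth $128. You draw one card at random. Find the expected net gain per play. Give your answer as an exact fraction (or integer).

E[payout] = (11/60)·4 + (7/60)·(-14) + (18/60)·0 + (3/60)·8 + (12/60)·12 + (9/60)·128 = 211/10
Expected profit = 211/10 − 10 = 111/10

111/10 dollars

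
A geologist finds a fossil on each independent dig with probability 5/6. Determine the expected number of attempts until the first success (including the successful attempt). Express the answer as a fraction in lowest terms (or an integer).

6/5

For a geometric distribution, E[trials] = 1/p = 1/(5/6) = 6/5.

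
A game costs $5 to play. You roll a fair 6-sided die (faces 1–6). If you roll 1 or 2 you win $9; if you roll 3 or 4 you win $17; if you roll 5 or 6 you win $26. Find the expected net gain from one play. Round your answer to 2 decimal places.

$12.33

E[payout] = (1/3)·9 + (1/3)·17 + (1/3)·26 = 52/3
Expected profit = 52/3 − 5 = 37/3 ≈ $12.33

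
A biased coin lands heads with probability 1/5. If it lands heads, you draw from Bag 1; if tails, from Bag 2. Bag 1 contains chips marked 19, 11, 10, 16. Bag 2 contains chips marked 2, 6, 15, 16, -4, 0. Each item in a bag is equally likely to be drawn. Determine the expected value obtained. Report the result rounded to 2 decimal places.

E[X | Bag 1] = (19 + 11 + 10 + 16)/4 = 14
E[X | Bag 2] = (2 + 6 + 15 + 16 − 4 + 0)/6 = 35/6
E[X] = (1/5)·14 + (4/5)·35/6 = 112/15 ≈ 7.47

7.47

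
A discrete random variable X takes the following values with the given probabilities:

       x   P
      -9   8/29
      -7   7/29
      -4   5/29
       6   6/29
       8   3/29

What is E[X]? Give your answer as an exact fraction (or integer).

E[X] = (8/29)·(-9) + (7/29)·(-7) + (5/29)·(-4) + (6/29)·6 + (3/29)·8
     = -81/29

-81/29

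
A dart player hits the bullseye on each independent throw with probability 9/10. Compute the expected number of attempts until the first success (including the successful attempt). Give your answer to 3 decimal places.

For a geometric distribution, E[trials] = 1/p = 1/(9/10) = 10/9.
≈ 1.111

1.111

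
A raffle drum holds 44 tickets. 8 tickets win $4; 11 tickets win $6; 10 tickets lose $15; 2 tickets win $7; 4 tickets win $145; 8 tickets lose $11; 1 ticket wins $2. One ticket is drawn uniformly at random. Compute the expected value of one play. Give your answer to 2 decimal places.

E[payout] = (8/44)·4 + (11/44)·6 + (10/44)·(-15) + (2/44)·7 + (4/44)·145 + (8/44)·(-11) + (1/44)·2 = 114/11
≈ $10.36

$10.36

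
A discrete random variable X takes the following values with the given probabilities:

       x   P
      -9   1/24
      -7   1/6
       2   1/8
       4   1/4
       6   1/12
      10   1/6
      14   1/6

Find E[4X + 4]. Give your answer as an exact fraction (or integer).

125/6

E[4x+4] = (1/24)·(-32) + (1/6)·(-24) + (1/8)·12 + (1/4)·20 + (1/12)·28 + (1/6)·44 + (1/6)·60
     = 125/6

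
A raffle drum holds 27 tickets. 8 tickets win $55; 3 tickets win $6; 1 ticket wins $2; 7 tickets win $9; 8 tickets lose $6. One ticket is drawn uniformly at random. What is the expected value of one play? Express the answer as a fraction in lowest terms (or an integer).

475/27 dollars

E[payout] = (8/27)·55 + (3/27)·6 + (1/27)·2 + (7/27)·9 + (8/27)·(-6) = 475/27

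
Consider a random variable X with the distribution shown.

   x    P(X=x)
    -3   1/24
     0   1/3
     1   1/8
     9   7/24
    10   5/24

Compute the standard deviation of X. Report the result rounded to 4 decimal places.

E[X] = 113/24, E[X²] = 1079/24
Var(X) = E[X²] − (E[X])² = 1079/24 − 12769/576 = 13127/576
SD(X) = √(13127/576) ≈ 4.7739

4.7739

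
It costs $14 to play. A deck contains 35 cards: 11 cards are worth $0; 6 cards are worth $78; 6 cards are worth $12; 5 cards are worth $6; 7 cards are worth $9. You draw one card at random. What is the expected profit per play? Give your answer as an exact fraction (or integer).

E[payout] = (11/35)·0 + (6/35)·78 + (6/35)·12 + (5/35)·6 + (7/35)·9 = 633/35
Expected profit = 633/35 − 14 = 143/35

143/35 dollars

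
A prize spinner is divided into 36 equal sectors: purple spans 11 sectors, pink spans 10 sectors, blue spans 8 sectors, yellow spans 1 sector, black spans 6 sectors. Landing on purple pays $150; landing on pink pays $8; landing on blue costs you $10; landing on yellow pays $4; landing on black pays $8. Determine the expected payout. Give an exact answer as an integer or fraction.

E[payout] = (11/36)·150 + (10/36)·8 + (8/36)·(-10) + (1/36)·4 + (6/36)·8 = 851/18

851/18 dollars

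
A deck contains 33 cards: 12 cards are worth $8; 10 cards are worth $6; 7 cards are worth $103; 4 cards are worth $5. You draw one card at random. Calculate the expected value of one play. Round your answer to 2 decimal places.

E[payout] = (12/33)·8 + (10/33)·6 + (7/33)·103 + (4/33)·5 = 299/11
≈ $27.18

$27.18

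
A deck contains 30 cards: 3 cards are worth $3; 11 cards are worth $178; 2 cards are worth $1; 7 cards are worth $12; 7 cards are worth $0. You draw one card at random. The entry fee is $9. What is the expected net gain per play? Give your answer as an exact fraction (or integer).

E[payout] = (3/30)·3 + (11/30)·178 + (2/30)·1 + (7/30)·12 + (7/30)·0 = 2053/30
Expected profit = 2053/30 − 9 = 1783/30

1783/30 dollars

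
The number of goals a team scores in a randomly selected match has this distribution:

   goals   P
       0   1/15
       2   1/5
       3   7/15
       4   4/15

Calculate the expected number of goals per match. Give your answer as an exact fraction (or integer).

43/15

E[X] = (1/15)·0 + (1/5)·2 + (7/15)·3 + (4/15)·4
     = 43/15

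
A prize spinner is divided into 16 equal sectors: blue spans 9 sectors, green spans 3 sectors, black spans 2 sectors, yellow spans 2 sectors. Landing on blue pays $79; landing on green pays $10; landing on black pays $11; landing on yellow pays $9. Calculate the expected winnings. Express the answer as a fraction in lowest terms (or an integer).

E[payout] = (9/16)·79 + (3/16)·10 + (2/16)·11 + (2/16)·9 = 781/16

781/16 dollars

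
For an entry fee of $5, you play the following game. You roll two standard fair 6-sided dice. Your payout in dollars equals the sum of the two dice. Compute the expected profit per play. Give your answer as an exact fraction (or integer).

$2

Distribution of the sum of the two dice: 2 w.p. 1/36, 3 w.p. 1/18, 4 w.p. 1/12, 5 w.p. 1/9, 6 w.p. 5/36, 7 w.p. 1/6, …
E[payout] = (1/36)·2 + (1/18)·3 + (1/12)·4 + (1/9)·5 + (5/36)·6 + (1/6)·7 + (5/36)·8 + (1/9)·9 + (1/12)·10 + (1/18)·11 + (1/36)·12 = 7
Expected profit = 7 − 5 = 2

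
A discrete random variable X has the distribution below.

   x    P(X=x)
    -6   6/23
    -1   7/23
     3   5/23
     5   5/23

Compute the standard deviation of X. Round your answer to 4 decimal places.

4.1316

E[X] = -3/23, E[X²] = 393/23
Var(X) = E[X²] − (E[X])² = 393/23 − 9/529 = 9030/529
SD(X) = √(9030/529) ≈ 4.1316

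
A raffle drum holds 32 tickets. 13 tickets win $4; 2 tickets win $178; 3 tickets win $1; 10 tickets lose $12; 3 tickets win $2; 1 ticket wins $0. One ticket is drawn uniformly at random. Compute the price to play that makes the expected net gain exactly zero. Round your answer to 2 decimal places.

E[payout] = (13/32)·4 + (2/32)·178 + (3/32)·1 + (10/32)·(-12) + (3/32)·2 + (1/32)·0 = 297/32
Fair fee = E[payout] = 297/32 ≈ $9.28

$9.28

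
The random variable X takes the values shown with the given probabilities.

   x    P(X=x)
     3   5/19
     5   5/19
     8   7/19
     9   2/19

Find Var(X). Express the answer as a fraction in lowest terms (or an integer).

96/19

E[X] = (5/19)·3 + (5/19)·5 + (7/19)·8 + (2/19)·9 = 6
E[X²] = (5/19)·9 + (5/19)·25 + (7/19)·64 + (2/19)·81 = 780/19
Var(X) = 780/19 − (6)² = 96/19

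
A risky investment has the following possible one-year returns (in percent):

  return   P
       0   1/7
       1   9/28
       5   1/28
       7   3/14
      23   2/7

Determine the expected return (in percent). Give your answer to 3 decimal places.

8.571

E[X] = (1/7)·0 + (9/28)·1 + (1/28)·5 + (3/14)·7 + (2/7)·23
     = 60/7 ≈ 8.571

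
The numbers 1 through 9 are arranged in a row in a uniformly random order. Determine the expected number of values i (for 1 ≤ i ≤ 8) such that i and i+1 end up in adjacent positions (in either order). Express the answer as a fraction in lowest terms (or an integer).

16/9

For each i ∈ {1,…,8}, let Xᵢ = 1 if i and i+1 are adjacent. P(Xᵢ=1) = 2·(9−1)!/9! = 2/9.
By linearity, E[ΣXᵢ] = (8)·(2/9) = 16/9.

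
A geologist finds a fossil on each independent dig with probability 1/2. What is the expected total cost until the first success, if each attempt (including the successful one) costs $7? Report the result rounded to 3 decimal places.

E[#attempts] = 1/p = 2; E[cost] = 7·2 = 14.
≈ 14.000

$14.000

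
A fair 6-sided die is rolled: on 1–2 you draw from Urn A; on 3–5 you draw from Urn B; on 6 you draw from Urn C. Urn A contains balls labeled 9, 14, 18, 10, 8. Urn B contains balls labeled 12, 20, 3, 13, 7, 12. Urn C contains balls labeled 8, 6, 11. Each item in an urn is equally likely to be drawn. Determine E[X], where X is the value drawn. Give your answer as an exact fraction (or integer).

E[X | Urn A] = (9 + 14 + 18 + 10 + 8)/5 = 59/5
E[X | Urn B] = (12 + 20 + 3 + 13 + 7 + 12)/6 = 67/6
E[X | Urn C] = (8 + 6 + 11)/3 = 25/3
E[X] = (1/3)·59/5 + (1/2)·67/6 + (1/6)·25/3 = 1963/180

1963/180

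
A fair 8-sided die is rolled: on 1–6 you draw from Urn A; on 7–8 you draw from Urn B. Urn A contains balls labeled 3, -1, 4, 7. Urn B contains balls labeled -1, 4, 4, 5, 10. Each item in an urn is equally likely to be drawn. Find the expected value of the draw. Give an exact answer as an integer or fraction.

283/80

E[X | Urn A] = (3 − 1 + 4 + 7)/4 = 13/4
E[X | Urn B] = (-1 + 4 + 4 + 5 + 10)/5 = 22/5
E[X] = (3/4)·13/4 + (1/4)·22/5 = 283/80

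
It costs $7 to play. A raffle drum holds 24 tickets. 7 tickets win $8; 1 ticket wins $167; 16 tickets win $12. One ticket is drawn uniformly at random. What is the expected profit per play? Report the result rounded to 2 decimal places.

$10.29

E[payout] = (7/24)·8 + (1/24)·167 + (16/24)·12 = 415/24
Expected profit = 415/24 − 7 = 247/24 ≈ $10.29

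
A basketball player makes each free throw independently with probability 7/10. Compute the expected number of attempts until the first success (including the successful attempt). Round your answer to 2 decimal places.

For a geometric distribution, E[trials] = 1/p = 1/(7/10) = 10/7.
≈ 1.43

1.43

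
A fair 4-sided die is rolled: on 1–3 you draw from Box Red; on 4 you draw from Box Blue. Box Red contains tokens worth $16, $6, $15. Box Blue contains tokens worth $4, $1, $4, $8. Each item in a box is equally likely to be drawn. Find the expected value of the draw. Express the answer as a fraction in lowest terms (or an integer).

E[X | Box Red] = (16 + 6 + 15)/3 = 37/3
E[X | Box Blue] = (4 + 1 + 4 + 8)/4 = 17/4
E[X] = (3/4)·37/3 + (1/4)·17/4 = 165/16

165/16 dollars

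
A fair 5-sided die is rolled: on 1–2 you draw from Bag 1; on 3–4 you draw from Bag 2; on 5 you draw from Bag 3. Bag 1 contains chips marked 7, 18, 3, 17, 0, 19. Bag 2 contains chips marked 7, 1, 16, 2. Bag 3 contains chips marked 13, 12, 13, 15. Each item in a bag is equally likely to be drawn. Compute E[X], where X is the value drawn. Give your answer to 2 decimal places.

E[X | Bag 1] = (7 + 18 + 3 + 17 + 0 + 19)/6 = 32/3
E[X | Bag 2] = (7 + 1 + 16 + 2)/4 = 13/2
E[X | Bag 3] = (13 + 12 + 13 + 15)/4 = 53/4
E[X] = (2/5)·32/3 + (2/5)·13/2 + (1/5)·53/4 = 571/60 ≈ 9.52

9.52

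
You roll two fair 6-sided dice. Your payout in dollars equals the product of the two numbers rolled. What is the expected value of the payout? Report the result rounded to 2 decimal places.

$12.25

Distribution of the product of the two numbers rolled: 1 w.p. 1/36, 2 w.p. 1/18, 3 w.p. 1/18, 4 w.p. 1/12, 5 w.p. 1/18, 6 w.p. 1/9, …
E[payout] = (1/36)·1 + (1/18)·2 + (1/18)·3 + (1/12)·4 + (1/18)·5 + (1/9)·6 + (1/18)·8 + (1/36)·9 + (1/18)·10 + (1/9)·12 + (1/18)·15 + (1/36)·16 + (1/18)·18 + (1/18)·20 + (1/18)·24 + (1/36)·25 + (1/18)·30 + (1/36)·36 = 49/4
≈ $12.25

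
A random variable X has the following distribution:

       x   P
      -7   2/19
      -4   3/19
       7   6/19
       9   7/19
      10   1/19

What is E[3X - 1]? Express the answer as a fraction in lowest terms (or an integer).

E[3x-1] = (2/19)·(-22) + (3/19)·(-13) + (6/19)·20 + (7/19)·26 + (1/19)·29
     = 248/19

248/19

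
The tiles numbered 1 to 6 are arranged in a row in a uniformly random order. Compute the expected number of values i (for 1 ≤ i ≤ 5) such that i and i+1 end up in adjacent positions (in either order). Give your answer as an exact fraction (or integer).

5/3

For each i ∈ {1,…,5}, let Xᵢ = 1 if i and i+1 are adjacent. P(Xᵢ=1) = 2·(6−1)!/6! = 2/6.
By linearity, E[ΣXᵢ] = (5)·(2/6) = 5/3.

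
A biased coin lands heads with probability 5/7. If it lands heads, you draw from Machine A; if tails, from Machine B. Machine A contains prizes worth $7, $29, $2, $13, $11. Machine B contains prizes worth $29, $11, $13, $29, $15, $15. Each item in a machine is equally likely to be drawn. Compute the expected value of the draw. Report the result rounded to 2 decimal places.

$14.19

E[X | Machine A] = (7 + 29 + 2 + 13 + 11)/5 = 62/5
E[X | Machine B] = (29 + 11 + 13 + 29 + 15 + 15)/6 = 56/3
E[X] = (5/7)·62/5 + (2/7)·56/3 = 298/21 ≈ 14.19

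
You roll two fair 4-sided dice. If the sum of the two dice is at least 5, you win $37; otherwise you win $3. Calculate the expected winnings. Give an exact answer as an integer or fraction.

97/4 dollars

E[payout] = (3/8)·3 + (5/8)·37 = 97/4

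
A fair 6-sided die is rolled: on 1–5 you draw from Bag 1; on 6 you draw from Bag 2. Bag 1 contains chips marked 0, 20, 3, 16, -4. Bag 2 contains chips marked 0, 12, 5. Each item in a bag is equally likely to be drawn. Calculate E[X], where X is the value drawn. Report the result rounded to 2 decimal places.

E[X | Bag 1] = (0 + 20 + 3 + 16 − 4)/5 = 7
E[X | Bag 2] = (0 + 12 + 5)/3 = 17/3
E[X] = (5/6)·7 + (1/6)·17/3 = 61/9 ≈ 6.78

6.78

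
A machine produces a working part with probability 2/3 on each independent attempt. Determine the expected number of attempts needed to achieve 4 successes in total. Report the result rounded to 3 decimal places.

6.000

By linearity (sum of 4 independent geometric waits), E[trials] = 4/p = 4/(2/3) = 6.
≈ 6.000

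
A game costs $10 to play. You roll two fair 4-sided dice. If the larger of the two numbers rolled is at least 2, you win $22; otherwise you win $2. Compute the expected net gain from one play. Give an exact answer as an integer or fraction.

E[payout] = (1/16)·2 + (15/16)·22 = 83/4
Expected profit = 83/4 − 10 = 43/4

43/4 dollars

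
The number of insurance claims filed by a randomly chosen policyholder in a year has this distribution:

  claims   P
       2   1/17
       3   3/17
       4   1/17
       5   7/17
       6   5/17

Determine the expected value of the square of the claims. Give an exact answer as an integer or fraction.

402/17

E[X²] = (1/17)·4 + (3/17)·9 + (1/17)·16 + (7/17)·25 + (5/17)·36
     = 402/17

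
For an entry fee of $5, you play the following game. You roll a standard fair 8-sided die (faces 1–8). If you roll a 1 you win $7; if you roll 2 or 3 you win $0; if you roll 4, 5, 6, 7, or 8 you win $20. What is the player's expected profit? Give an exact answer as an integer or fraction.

67/8 dollars

E[payout] = (1/4)·0 + (1/8)·7 + (5/8)·20 = 107/8
Expected profit = 107/8 − 5 = 67/8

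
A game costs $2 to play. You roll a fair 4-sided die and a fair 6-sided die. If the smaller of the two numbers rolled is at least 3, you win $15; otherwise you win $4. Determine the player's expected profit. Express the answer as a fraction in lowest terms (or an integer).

17/3 dollars

E[payout] = (2/3)·4 + (1/3)·15 = 23/3
Expected profit = 23/3 − 2 = 17/3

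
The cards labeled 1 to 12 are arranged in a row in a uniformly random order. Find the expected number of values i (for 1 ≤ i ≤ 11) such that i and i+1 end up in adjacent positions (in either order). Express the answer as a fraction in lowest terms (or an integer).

For each i ∈ {1,…,11}, let Xᵢ = 1 if i and i+1 are adjacent. P(Xᵢ=1) = 2·(12−1)!/12! = 2/12.
By linearity, E[ΣXᵢ] = (11)·(2/12) = 11/6.

11/6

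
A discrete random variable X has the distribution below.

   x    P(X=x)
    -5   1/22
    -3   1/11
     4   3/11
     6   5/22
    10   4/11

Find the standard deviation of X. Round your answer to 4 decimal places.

4.4278

E[X] = 123/22, E[X²] = 1119/22
Var(X) = E[X²] − (E[X])² = 1119/22 − 15129/484 = 9489/484
SD(X) = √(9489/484) ≈ 4.4278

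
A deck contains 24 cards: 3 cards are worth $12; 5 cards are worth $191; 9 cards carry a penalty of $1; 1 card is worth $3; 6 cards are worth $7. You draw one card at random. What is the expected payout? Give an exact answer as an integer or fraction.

E[payout] = (3/24)·12 + (5/24)·191 + (9/24)·(-1) + (1/24)·3 + (6/24)·7 = 1027/24

1027/24 dollars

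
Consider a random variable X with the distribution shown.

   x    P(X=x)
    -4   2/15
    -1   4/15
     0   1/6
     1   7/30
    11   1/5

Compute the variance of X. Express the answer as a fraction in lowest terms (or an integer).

E[X] = (2/15)·(-4) + (4/15)·(-1) + (1/6)·0 + (7/30)·1 + (1/5)·11 = 49/30
E[X²] = (2/15)·16 + (4/15)·1 + (1/6)·0 + (7/30)·1 + (1/5)·121 = 161/6
Var(X) = 161/6 − (49/30)² = 21749/900

21749/900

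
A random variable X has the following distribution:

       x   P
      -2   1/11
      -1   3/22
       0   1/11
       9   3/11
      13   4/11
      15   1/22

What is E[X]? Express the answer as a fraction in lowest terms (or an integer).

83/11

E[X] = (1/11)·(-2) + (3/22)·(-1) + (1/11)·0 + (3/11)·9 + (4/11)·13 + (1/22)·15
     = 83/11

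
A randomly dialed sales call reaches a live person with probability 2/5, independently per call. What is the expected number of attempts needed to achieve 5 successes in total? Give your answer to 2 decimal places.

By linearity (sum of 5 independent geometric waits), E[trials] = 5/p = 5/(2/5) = 25/2.
≈ 12.50

12.50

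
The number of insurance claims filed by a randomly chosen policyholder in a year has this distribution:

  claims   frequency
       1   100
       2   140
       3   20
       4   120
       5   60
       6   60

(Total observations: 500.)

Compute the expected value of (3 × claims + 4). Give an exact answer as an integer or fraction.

Total = 500, so P(claims=1) = 100/500, etc.
E[3x+4] = (1/5)·7 + (7/25)·10 + (1/25)·13 + (6/25)·16 + (3/25)·19 + (3/25)·22
     = 337/25

337/25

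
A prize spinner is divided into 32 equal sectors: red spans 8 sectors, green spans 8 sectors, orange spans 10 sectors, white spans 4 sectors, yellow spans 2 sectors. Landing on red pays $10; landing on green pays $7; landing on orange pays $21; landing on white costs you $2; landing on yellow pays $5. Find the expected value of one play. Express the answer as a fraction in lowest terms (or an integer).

87/8 dollars

E[payout] = (8/32)·10 + (8/32)·7 + (10/32)·21 + (4/32)·(-2) + (2/32)·5 = 87/8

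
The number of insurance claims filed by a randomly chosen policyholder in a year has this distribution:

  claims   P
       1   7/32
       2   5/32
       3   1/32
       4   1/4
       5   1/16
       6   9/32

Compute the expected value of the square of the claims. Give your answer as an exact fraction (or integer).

269/16

E[X²] = (7/32)·1 + (5/32)·4 + (1/32)·9 + (1/4)·16 + (1/16)·25 + (9/32)·36
     = 269/16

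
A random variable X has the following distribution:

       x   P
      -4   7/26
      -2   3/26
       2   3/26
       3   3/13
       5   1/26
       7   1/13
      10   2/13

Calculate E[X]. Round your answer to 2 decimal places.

E[X] = (7/26)·(-4) + (3/26)·(-2) + (3/26)·2 + (3/13)·3 + (1/26)·5 + (1/13)·7 + (2/13)·10
     = 49/26 ≈ 1.88

1.88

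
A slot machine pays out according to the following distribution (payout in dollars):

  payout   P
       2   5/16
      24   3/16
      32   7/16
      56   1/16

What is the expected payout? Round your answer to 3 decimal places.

E[X] = (5/16)·2 + (3/16)·24 + (7/16)·32 + (1/16)·56
     = 181/8 ≈ 22.625

$22.625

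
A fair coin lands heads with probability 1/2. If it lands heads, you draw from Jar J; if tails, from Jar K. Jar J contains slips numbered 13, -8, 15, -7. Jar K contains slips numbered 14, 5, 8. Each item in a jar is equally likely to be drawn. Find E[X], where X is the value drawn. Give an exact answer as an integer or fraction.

49/8

E[X | Jar J] = (13 − 8 + 15 − 7)/4 = 13/4
E[X | Jar K] = (14 + 5 + 8)/3 = 9
E[X] = (1/2)·13/4 + (1/2)·9 = 49/8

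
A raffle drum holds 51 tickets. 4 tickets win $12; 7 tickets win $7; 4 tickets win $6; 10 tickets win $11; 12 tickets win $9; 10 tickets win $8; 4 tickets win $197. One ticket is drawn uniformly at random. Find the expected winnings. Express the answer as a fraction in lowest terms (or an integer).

E[payout] = (4/51)·12 + (7/51)·7 + (4/51)·6 + (10/51)·11 + (12/51)·9 + (10/51)·8 + (4/51)·197 = 71/3

71/3 dollars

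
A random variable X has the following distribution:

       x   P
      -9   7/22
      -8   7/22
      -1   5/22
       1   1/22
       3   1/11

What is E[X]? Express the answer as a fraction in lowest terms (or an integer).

-117/22

E[X] = (7/22)·(-9) + (7/22)·(-8) + (5/22)·(-1) + (1/22)·1 + (1/11)·3
     = -117/22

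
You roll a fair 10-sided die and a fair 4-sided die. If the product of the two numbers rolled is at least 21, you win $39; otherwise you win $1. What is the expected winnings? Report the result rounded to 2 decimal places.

$9.55

E[payout] = (31/40)·1 + (9/40)·39 = 191/20
≈ $9.55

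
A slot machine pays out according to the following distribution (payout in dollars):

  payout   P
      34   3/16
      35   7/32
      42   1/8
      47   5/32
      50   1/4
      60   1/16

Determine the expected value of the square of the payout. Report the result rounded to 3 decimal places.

1900.375

E[X²] = (3/16)·1156 + (7/32)·1225 + (1/8)·1764 + (5/32)·2209 + (1/4)·2500 + (1/16)·3600
     = 15203/8 ≈ 1900.375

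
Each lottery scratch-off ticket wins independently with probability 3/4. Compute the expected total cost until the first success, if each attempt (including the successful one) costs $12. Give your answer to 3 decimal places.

$16.000

E[#attempts] = 1/p = 4/3; E[cost] = 12·4/3 = 16.
≈ 16.000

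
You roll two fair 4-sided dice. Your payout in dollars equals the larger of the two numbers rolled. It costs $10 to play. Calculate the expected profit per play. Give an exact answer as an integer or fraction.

-55/8 dollars

Distribution of the larger of the two numbers rolled: 1 w.p. 1/16, 2 w.p. 3/16, 3 w.p. 5/16, 4 w.p. 7/16
E[payout] = (1/16)·1 + (3/16)·2 + (5/16)·3 + (7/16)·4 = 25/8
Expected profit = 25/8 − 10 = -55/8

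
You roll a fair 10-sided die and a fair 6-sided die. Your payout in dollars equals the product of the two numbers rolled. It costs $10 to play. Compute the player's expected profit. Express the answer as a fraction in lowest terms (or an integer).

Distribution of the product of the two numbers rolled: 1 w.p. 1/60, 2 w.p. 1/30, 3 w.p. 1/30, 4 w.p. 1/20, 5 w.p. 1/30, 6 w.p. 1/15, …
E[payout] = (1/60)·1 + (1/30)·2 + (1/30)·3 + (1/20)·4 + (1/30)·5 + (1/15)·6 + (1/60)·7 + (1/20)·8 + (1/30)·9 + (1/20)·10 + (1/15)·12 + (1/60)·14 + (1/30)·15 + (1/30)·16 + (1/20)·18 + (1/20)·20 + (1/60)·21 + (1/20)·24 + (1/60)·25 + (1/60)·27 + (1/60)·28 + (1/20)·30 + (1/60)·32 + (1/60)·35 + (1/30)·36 + (1/30)·40 + (1/60)·42 + (1/60)·45 + (1/60)·48 + (1/60)·50 + (1/60)·54 + (1/60)·60 = 77/4
Expected profit = 77/4 − 10 = 37/4

37/4 dollars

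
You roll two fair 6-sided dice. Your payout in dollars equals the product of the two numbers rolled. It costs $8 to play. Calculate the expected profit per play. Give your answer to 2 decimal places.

Distribution of the product of the two numbers rolled: 1 w.p. 1/36, 2 w.p. 1/18, 3 w.p. 1/18, 4 w.p. 1/12, 5 w.p. 1/18, 6 w.p. 1/9, …
E[payout] = (1/36)·1 + (1/18)·2 + (1/18)·3 + (1/12)·4 + (1/18)·5 + (1/9)·6 + (1/18)·8 + (1/36)·9 + (1/18)·10 + (1/9)·12 + (1/18)·15 + (1/36)·16 + (1/18)·18 + (1/18)·20 + (1/18)·24 + (1/36)·25 + (1/18)·30 + (1/36)·36 = 49/4
Expected profit = 49/4 − 8 = 17/4 ≈ $4.25

$4.25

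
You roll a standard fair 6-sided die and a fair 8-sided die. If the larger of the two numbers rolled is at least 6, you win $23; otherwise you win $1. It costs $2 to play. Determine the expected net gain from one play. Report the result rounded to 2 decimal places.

$9.54

E[payout] = (25/48)·1 + (23/48)·23 = 277/24
Expected profit = 277/24 − 2 = 229/24 ≈ $9.54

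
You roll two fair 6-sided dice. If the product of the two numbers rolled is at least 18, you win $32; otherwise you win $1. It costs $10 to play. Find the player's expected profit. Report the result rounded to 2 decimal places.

-$0.39

E[payout] = (13/18)·1 + (5/18)·32 = 173/18
Expected profit = 173/18 − 10 = -7/18 ≈ -$0.39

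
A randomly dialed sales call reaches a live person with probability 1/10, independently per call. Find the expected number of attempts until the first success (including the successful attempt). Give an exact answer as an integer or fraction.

For a geometric distribution, E[trials] = 1/p = 1/(1/10) = 10.

10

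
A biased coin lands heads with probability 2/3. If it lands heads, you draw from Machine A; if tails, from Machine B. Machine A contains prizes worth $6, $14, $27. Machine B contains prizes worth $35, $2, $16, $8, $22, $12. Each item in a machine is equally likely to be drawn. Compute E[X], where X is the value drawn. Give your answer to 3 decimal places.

E[X | Machine A] = (6 + 14 + 27)/3 = 47/3
E[X | Machine B] = (35 + 2 + 16 + 8 + 22 + 12)/6 = 95/6
E[X] = (2/3)·47/3 + (1/3)·95/6 = 283/18 ≈ 15.722

$15.722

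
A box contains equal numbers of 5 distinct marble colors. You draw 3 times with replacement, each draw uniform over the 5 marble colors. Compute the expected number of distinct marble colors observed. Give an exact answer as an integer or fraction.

61/25

Let Xⱼ=1 if type j appears at least once. P(Xⱼ=1) = 1 − ((5−1)/5)^3 = 61/125.
E[#distinct] = 5·61/125 = 61/25.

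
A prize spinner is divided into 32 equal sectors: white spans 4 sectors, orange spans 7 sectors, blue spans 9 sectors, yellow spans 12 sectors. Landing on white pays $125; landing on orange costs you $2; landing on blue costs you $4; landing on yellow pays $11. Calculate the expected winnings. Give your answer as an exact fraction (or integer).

291/16 dollars

E[payout] = (4/32)·125 + (7/32)·(-2) + (9/32)·(-4) + (12/32)·11 = 291/16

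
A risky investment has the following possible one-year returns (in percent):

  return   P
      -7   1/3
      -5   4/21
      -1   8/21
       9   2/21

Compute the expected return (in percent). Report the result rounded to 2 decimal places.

-2.81

E[X] = (1/3)·(-7) + (4/21)·(-5) + (8/21)·(-1) + (2/21)·9
     = -59/21 ≈ -2.81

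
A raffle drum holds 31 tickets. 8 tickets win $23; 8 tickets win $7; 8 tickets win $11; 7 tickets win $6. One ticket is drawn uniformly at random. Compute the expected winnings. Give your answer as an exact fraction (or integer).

E[payout] = (8/31)·23 + (8/31)·7 + (8/31)·11 + (7/31)·6 = 370/31

370/31 dollars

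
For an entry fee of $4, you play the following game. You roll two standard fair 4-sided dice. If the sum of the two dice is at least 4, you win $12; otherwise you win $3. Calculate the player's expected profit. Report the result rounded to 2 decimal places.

E[payout] = (3/16)·3 + (13/16)·12 = 165/16
Expected profit = 165/16 − 4 = 101/16 ≈ $6.31

$6.31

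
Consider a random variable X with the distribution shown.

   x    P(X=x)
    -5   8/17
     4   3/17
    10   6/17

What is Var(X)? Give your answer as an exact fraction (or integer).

13392/289

E[X] = (8/17)·(-5) + (3/17)·4 + (6/17)·10 = 32/17
E[X²] = (8/17)·25 + (3/17)·16 + (6/17)·100 = 848/17
Var(X) = 848/17 − (32/17)² = 13392/289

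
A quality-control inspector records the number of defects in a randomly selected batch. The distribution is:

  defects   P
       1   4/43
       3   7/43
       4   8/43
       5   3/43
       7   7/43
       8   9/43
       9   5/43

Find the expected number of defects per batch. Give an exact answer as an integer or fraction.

E[X] = (4/43)·1 + (7/43)·3 + (8/43)·4 + (3/43)·5 + (7/43)·7 + (9/43)·8 + (5/43)·9
     = 238/43

238/43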